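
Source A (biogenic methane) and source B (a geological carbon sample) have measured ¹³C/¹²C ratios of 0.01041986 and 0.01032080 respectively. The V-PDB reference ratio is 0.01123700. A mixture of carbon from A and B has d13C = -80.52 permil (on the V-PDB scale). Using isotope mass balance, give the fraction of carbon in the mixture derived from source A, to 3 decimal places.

0.115

δ_A = (0.01041986/0.01123700 − 1)×1000 = (0.927281 − 1)×1000 = -72.719 permil
δ_B = (0.01032080/0.01123700 − 1)×1000 = (0.918466 − 1)×1000 = -81.534 permil
f_A = (δ_mix − δ_B)/(δ_A − δ_B) = (-80.52 − (-81.534))/(-72.719 − (-81.534))
f_A = 1.014 / 8.816 = 0.1150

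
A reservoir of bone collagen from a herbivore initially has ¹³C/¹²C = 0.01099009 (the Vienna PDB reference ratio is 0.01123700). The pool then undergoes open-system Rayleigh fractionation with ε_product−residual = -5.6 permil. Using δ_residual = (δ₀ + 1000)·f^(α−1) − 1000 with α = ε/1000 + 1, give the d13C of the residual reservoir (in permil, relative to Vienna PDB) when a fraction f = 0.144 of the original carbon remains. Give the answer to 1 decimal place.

-11.3 permil

δ₀ = (0.01099009/0.01123700 − 1)×1000 = (0.978027 − 1)×1000 = -21.973 permil
α − 1 = ε/1000 = -0.0056
f^(α−1) = 0.144^(-0.0056) = 1.010912
δ_res = (-21.973 + 1000) × 1.010912 − 1000 = 988.699 − 1000 = -11.30 permil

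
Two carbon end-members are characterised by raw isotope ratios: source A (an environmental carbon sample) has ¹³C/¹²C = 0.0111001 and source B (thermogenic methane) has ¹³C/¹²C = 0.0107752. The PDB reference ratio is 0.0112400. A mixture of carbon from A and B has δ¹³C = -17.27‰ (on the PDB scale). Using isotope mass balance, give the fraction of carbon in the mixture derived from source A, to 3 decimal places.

δ_A = (0.0111001/0.0112400 − 1)×1000 = (0.987553 − 1)×1000 = -12.447‰
δ_B = (0.0107752/0.0112400 − 1)×1000 = (0.958648 − 1)×1000 = -41.352‰
f_A = (δ_mix − δ_B)/(δ_A − δ_B) = (-17.27 − (-41.352))/(-12.447 − (-41.352))
f_A = 24.082 / 28.906 = 0.8331

0.833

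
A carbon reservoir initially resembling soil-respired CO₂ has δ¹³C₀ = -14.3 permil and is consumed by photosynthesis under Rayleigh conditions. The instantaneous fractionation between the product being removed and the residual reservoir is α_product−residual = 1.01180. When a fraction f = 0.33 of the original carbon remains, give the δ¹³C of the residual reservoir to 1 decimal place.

Rayleigh residual: δ_res = (δ₀ + 1000)·f^(α−1) − 1000
α − 1 = 0.01180
f^(α−1) = 0.33^(0.01180) = 0.987003
δ_res = (-14.3 + 1000) × 0.987003 − 1000 = 972.889 − 1000 = -27.11 permil

-27.1 permil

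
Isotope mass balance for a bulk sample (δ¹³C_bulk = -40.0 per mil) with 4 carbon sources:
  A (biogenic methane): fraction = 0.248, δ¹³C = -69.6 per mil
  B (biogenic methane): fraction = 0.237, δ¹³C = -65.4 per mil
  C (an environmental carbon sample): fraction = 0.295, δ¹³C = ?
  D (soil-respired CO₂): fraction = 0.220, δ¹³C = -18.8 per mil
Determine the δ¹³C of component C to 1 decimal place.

-10.5 per mil

Isotope mass balance: δ_bulk = Σ fᵢ·δᵢ.
-40.0 = 0.248×(-69.6) + 0.237×(-65.4) + 0.295×δ_C + 0.220×(-18.8)
0.295·δ_C = -40.0 − (-36.897) = -3.103
δ_C = -3.103 / 0.295 = -10.52 per mil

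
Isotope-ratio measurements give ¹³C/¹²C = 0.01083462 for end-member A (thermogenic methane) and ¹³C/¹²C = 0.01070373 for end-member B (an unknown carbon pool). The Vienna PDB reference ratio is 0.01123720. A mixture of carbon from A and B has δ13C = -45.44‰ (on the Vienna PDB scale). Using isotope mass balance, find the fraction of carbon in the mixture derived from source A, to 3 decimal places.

0.175

δ_A = (0.01083462/0.01123720 − 1)×1000 = (0.964174 − 1)×1000 = -35.826‰
δ_B = (0.01070373/0.01123720 − 1)×1000 = (0.952526 − 1)×1000 = -47.474‰
f_A = (δ_mix − δ_B)/(δ_A − δ_B) = (-45.44 − (-47.474))/(-35.826 − (-47.474))
f_A = 2.034 / 11.648 = 0.1746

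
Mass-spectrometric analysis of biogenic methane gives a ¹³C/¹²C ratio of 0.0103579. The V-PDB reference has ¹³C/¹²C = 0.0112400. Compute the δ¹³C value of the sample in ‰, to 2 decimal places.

-78.48‰

δ¹³C = (R_sample / R_standard − 1) × 1000
R_sample / R_standard = 0.0103579 / 0.0112400 = 0.921521
δ¹³C = (0.921521 − 1) × 1000 = -78.479‰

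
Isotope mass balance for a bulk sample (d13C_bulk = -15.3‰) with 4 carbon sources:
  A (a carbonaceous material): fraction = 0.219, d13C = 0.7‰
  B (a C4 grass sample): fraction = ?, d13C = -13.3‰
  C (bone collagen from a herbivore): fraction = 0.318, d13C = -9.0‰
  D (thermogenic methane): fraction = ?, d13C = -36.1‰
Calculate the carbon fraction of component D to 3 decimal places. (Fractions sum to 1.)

Let f_D and f_B be the unknown fractions; fractions sum to 1 so f_D + f_B = 0.463.
Mass balance: Σ fᵢ·δᵢ = δ_bulk ⇒ f_D·(-36.1) + f_B·(-13.3) = -15.3 − (-2.709) = -12.591
Substitute f_B = 0.463 − f_D:
f_D·(-36.1 − -13.3) = -12.591 − 0.463×(-13.3) = -6.433
f_D = -6.433 / -22.8 = 0.2822

0.282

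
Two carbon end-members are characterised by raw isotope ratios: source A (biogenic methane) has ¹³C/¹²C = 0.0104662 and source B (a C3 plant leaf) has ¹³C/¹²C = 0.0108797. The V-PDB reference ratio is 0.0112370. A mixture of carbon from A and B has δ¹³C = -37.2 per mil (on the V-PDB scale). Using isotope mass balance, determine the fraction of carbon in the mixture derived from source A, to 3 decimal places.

0.147

δ_A = (0.0104662/0.0112370 − 1)×1000 = (0.931405 − 1)×1000 = -68.595 per mil
δ_B = (0.0108797/0.0112370 − 1)×1000 = (0.968203 − 1)×1000 = -31.797 per mil
f_A = (δ_mix − δ_B)/(δ_A − δ_B) = (-37.2 − (-31.797))/(-68.595 − (-31.797))
f_A = -5.403 / -36.798 = 0.1468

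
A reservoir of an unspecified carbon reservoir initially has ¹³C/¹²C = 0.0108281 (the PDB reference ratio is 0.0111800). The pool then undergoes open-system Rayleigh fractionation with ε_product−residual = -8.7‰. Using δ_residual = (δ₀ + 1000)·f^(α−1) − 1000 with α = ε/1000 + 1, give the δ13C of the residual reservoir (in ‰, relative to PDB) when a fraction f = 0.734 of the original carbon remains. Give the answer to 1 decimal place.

δ₀ = (0.0108281/0.0111800 − 1)×1000 = (0.968524 − 1)×1000 = -31.476‰
α − 1 = ε/1000 = -0.0087
f^(α−1) = 0.734^(-0.0087) = 1.002694
δ_res = (-31.476 + 1000) × 1.002694 − 1000 = 971.133 − 1000 = -28.87‰

-28.9‰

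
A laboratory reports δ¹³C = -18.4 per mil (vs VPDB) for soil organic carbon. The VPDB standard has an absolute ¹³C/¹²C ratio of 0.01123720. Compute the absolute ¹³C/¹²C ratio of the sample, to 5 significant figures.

0.011030

R_sample = R_standard × (δ¹³C/1000 + 1)
R_sample = 0.01123720 × (-18.4/1000 + 1) = 0.01123720 × 0.981600
R_sample = 0.0110304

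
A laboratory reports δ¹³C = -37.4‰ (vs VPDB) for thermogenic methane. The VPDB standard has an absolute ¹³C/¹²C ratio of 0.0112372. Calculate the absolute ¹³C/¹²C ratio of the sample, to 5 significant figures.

R_sample = R_standard × (δ¹³C/1000 + 1)
R_sample = 0.0112372 × (-37.4/1000 + 1) = 0.0112372 × 0.962600
R_sample = 0.0108169

0.010817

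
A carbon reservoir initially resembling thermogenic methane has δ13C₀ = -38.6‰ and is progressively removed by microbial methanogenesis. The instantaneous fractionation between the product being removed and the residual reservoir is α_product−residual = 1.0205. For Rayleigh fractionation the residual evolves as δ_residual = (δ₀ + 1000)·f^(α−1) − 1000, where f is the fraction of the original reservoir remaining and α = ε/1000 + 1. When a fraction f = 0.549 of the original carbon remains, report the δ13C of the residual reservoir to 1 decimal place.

Rayleigh residual: δ_res = (δ₀ + 1000)·f^(α−1) − 1000
α − 1 = 0.02050
f^(α−1) = 0.549^(0.02050) = 0.987782
δ_res = (-38.6 + 1000) × 0.987782 − 1000 = 949.654 − 1000 = -50.35‰

-50.3‰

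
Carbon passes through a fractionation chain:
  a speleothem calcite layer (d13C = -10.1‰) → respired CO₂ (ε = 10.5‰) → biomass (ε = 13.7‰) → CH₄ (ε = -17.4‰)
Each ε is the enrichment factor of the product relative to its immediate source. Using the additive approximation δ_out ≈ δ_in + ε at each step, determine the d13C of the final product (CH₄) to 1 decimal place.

-3.3‰

step 1: δ ≈ -10.1 + (10.5) = 0.4‰
step 2: δ ≈ 0.4 + (13.7) = 14.1‰
step 3: δ ≈ 14.1 + (-17.4) = -3.3‰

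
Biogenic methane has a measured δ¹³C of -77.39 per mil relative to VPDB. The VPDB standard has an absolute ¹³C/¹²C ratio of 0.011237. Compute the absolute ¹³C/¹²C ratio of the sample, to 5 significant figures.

0.010367

R_sample = R_standard × (δ¹³C/1000 + 1)
R_sample = 0.011237 × (-77.39/1000 + 1) = 0.011237 × 0.922610
R_sample = 0.0103674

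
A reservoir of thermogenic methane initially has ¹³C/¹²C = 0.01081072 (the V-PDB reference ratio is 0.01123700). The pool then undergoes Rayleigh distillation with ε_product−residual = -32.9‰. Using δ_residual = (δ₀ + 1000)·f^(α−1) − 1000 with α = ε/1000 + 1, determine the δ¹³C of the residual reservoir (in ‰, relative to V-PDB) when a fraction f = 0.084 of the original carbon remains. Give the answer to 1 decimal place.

43.7‰

δ₀ = (0.01081072/0.01123700 − 1)×1000 = (0.962065 − 1)×1000 = -37.935‰
α − 1 = ε/1000 = -0.0329
f^(α−1) = 0.084^(-0.0329) = 1.084904
δ_res = (-37.935 + 1000) × 1.084904 − 1000 = 1043.748 − 1000 = 43.75‰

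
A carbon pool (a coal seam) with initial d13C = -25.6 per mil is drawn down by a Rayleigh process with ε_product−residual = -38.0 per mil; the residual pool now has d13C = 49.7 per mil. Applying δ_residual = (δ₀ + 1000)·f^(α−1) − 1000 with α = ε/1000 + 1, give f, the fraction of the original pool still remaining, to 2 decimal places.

0.14

α − 1 = ε/1000 = -0.0380
(δ_res + 1000)/(δ₀ + 1000) = (49.7 + 1000)/(-25.6 + 1000) = 1049.7/974.4 = 1.077278
f = 1.077278^(1/-0.0380) = exp(ln(1.077278)/-0.0380) = exp(0.07444/-0.0380)
f = exp(-1.9589) = 0.1410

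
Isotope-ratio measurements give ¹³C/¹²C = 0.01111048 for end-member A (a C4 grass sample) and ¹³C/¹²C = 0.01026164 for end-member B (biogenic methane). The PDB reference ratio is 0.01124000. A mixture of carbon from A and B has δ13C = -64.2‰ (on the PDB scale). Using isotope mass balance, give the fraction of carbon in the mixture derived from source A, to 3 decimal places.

δ_A = (0.01111048/0.01124000 − 1)×1000 = (0.988477 − 1)×1000 = -11.523‰
δ_B = (0.01026164/0.01124000 − 1)×1000 = (0.912957 − 1)×1000 = -87.043‰
f_A = (δ_mix − δ_B)/(δ_A − δ_B) = (-64.2 − (-87.043))/(-11.523 − (-87.043))
f_A = 22.843 / 75.520 = 0.3025

0.302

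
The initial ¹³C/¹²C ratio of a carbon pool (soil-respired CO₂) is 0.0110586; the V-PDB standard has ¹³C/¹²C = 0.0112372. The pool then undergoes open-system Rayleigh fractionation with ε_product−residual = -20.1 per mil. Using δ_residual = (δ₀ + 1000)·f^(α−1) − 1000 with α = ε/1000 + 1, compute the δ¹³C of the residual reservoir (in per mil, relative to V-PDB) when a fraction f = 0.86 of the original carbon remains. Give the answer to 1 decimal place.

δ₀ = (0.0110586/0.0112372 − 1)×1000 = (0.984106 − 1)×1000 = -15.894 per mil
α − 1 = ε/1000 = -0.0201
f^(α−1) = 0.86^(-0.0201) = 1.003036
δ_res = (-15.894 + 1000) × 1.003036 − 1000 = 987.094 − 1000 = -12.91 per mil

-12.9 per mil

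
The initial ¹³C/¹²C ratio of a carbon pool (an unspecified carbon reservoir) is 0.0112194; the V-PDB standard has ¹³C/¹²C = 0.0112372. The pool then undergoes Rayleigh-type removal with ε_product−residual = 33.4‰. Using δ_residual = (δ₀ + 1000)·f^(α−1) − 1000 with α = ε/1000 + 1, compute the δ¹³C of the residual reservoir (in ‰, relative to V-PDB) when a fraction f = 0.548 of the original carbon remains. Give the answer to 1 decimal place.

-21.4‰

δ₀ = (0.0112194/0.0112372 − 1)×1000 = (0.998416 − 1)×1000 = -1.584‰
α − 1 = ε/1000 = 0.0334
f^(α−1) = 0.548^(0.0334) = 0.980111
δ_res = (-1.584 + 1000) × 0.980111 − 1000 = 978.558 − 1000 = -21.44‰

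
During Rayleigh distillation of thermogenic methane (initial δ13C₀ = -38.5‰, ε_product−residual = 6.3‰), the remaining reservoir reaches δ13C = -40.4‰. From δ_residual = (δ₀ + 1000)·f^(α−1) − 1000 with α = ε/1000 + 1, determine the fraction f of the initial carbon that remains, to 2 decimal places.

α − 1 = ε/1000 = 0.0063
(δ_res + 1000)/(δ₀ + 1000) = (-40.4 + 1000)/(-38.5 + 1000) = 959.6/961.5 = 0.998024
f = 0.998024^(1/0.0063) = exp(ln(0.998024)/0.0063) = exp(-0.00198/0.0063)
f = exp(-0.3140) = 0.7305

0.73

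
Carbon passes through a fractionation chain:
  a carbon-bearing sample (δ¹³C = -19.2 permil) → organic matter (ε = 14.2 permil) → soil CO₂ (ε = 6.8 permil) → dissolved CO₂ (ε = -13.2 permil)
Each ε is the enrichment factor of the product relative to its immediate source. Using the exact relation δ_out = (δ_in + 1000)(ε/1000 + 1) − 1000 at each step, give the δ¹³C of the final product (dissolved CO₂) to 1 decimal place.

-11.7 permil

step 1: δ = (-19.20 + 1000)·(14.2/1000 + 1) − 1000 = -5.27 permil
step 2: δ = (-5.27 + 1000)·(6.8/1000 + 1) − 1000 = 1.49 permil
step 3: δ = (1.49 + 1000)·(-13.2/1000 + 1) − 1000 = -11.73 permil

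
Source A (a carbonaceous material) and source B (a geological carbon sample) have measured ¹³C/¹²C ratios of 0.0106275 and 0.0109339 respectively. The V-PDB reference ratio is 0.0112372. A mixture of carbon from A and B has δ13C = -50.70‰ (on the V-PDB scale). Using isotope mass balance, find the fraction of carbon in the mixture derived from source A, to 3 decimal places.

0.870

δ_A = (0.0106275/0.0112372 − 1)×1000 = (0.945743 − 1)×1000 = -54.257‰
δ_B = (0.0109339/0.0112372 − 1)×1000 = (0.973009 − 1)×1000 = -26.991‰
f_A = (δ_mix − δ_B)/(δ_A − δ_B) = (-50.70 − (-26.991))/(-54.257 − (-26.991))
f_A = -23.709 / -27.267 = 0.8695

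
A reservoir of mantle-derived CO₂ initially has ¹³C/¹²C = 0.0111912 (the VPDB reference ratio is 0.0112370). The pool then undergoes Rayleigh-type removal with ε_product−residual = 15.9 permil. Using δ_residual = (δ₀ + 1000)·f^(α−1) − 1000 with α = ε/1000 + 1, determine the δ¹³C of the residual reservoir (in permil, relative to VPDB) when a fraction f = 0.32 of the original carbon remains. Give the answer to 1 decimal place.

δ₀ = (0.0111912/0.0112370 − 1)×1000 = (0.995924 − 1)×1000 = -4.076 permil
α − 1 = ε/1000 = 0.0159
f^(α−1) = 0.32^(0.0159) = 0.982046
δ_res = (-4.076 + 1000) × 0.982046 − 1000 = 978.043 − 1000 = -21.96 permil

-22.0 permil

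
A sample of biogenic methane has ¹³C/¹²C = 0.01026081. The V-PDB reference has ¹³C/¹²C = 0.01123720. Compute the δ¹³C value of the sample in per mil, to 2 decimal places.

δ¹³C = (R_sample / R_standard − 1) × 1000
R_sample / R_standard = 0.01026081 / 0.01123720 = 0.913111
δ¹³C = (0.913111 − 1) × 1000 = -86.889 per mil

-86.89 per mil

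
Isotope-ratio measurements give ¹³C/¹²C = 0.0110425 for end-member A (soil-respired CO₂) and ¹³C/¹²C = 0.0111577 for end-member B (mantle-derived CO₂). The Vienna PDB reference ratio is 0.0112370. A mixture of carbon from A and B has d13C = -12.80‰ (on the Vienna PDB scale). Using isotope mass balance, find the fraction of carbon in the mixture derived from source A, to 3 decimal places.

0.560

δ_A = (0.0110425/0.0112370 − 1)×1000 = (0.982691 − 1)×1000 = -17.309‰
δ_B = (0.0111577/0.0112370 − 1)×1000 = (0.992943 − 1)×1000 = -7.057‰
f_A = (δ_mix − δ_B)/(δ_A − δ_B) = (-12.80 − (-7.057))/(-17.309 − (-7.057))
f_A = -5.743 / -10.252 = 0.5602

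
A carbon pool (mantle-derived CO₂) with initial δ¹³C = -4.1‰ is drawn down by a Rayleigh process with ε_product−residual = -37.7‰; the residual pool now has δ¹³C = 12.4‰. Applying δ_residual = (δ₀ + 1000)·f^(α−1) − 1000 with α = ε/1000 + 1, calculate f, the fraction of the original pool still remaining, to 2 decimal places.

0.65

α − 1 = ε/1000 = -0.0377
(δ_res + 1000)/(δ₀ + 1000) = (12.4 + 1000)/(-4.1 + 1000) = 1012.4/995.9 = 1.016568
f = 1.016568^(1/-0.0377) = exp(ln(1.016568)/-0.0377) = exp(0.01643/-0.0377)
f = exp(-0.4359) = 0.6467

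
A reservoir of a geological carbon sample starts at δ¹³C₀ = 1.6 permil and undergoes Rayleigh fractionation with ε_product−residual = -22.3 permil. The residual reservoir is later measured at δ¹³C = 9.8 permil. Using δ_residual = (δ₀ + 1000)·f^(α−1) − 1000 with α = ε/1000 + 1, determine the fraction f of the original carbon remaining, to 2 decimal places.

0.69

α − 1 = ε/1000 = -0.0223
(δ_res + 1000)/(δ₀ + 1000) = (9.8 + 1000)/(1.6 + 1000) = 1009.8/1001.6 = 1.008187
f = 1.008187^(1/-0.0223) = exp(ln(1.008187)/-0.0223) = exp(0.00815/-0.0223)
f = exp(-0.3656) = 0.6938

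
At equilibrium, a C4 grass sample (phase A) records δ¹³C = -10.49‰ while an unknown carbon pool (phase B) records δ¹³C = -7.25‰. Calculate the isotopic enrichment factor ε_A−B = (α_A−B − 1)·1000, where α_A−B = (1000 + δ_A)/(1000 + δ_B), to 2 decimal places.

α_A−B = (1000 + -10.49) / (1000 + -7.25) = 989.51 / 992.75 = 0.996736
ε_A−B = (0.996736 − 1) × 1000 = -3.264‰
(The approximation ε ≈ δ_A − δ_B would give -3.24‰.)

-3.26‰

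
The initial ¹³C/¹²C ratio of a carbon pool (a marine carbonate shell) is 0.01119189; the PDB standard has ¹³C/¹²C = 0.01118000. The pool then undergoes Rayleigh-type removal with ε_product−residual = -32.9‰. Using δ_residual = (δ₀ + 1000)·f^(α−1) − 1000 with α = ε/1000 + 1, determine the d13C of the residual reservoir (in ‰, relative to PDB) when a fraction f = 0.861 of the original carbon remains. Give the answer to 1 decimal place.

6.0‰

δ₀ = (0.01119189/0.01118000 − 1)×1000 = (1.001064 − 1)×1000 = 1.064‰
α − 1 = ε/1000 = -0.0329
f^(α−1) = 0.861^(-0.0329) = 1.004936
δ_res = (1.064 + 1000) × 1.004936 − 1000 = 1006.005 − 1000 = 6.00‰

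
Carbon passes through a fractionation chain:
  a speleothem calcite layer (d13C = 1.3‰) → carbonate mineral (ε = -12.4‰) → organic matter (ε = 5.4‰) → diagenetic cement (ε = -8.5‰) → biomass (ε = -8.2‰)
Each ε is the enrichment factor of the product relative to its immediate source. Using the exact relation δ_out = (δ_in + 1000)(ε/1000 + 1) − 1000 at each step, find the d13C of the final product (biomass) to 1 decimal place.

step 1: δ = (1.30 + 1000)·(-12.4/1000 + 1) − 1000 = -11.12‰
step 2: δ = (-11.12 + 1000)·(5.4/1000 + 1) − 1000 = -5.78‰
step 3: δ = (-5.78 + 1000)·(-8.5/1000 + 1) − 1000 = -14.23‰
step 4: δ = (-14.23 + 1000)·(-8.2/1000 + 1) − 1000 = -22.31‰

-22.3‰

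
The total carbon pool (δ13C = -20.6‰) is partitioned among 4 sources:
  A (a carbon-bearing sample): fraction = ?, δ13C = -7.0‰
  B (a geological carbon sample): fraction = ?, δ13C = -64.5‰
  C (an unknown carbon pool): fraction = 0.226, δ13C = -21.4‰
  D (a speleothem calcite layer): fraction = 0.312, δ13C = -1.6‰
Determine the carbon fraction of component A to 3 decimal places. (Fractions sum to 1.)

Let f_A and f_B be the unknown fractions; fractions sum to 1 so f_A + f_B = 0.462.
Mass balance: Σ fᵢ·δᵢ = δ_bulk ⇒ f_A·(-7.0) + f_B·(-64.5) = -20.6 − (-5.336) = -15.264
Substitute f_B = 0.462 − f_A:
f_A·(-7.0 − -64.5) = -15.264 − 0.462×(-64.5) = 14.535
f_A = 14.535 / 57.5 = 0.2528

0.253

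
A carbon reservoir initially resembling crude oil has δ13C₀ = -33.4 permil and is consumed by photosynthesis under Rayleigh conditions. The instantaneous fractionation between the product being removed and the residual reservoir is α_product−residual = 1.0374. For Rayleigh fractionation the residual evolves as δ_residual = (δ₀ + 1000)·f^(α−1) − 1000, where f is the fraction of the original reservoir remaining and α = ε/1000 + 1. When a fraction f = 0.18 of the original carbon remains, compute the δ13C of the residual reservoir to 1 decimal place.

Rayleigh residual: δ_res = (δ₀ + 1000)·f^(α−1) − 1000
α − 1 = 0.03740
f^(α−1) = 0.18^(0.03740) = 0.937880
δ_res = (-33.4 + 1000) × 0.937880 − 1000 = 906.555 − 1000 = -93.45 permil

-93.4 permil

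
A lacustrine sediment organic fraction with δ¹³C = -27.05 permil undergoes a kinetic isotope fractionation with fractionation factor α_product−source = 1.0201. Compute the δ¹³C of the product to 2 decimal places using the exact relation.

-7.49 permil

δ_product = (δ_source + 1000)·α − 1000
δ_product = (-27.05 + 1000) × 1.0201 − 1000
δ_product = 992.506 − 1000 = -7.494 permil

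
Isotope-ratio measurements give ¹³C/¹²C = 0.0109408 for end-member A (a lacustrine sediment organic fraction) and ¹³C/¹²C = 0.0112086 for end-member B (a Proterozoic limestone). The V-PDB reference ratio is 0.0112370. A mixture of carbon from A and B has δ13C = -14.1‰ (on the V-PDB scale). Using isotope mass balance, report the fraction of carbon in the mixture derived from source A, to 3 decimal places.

0.486

δ_A = (0.0109408/0.0112370 − 1)×1000 = (0.973641 − 1)×1000 = -26.359‰
δ_B = (0.0112086/0.0112370 − 1)×1000 = (0.997473 − 1)×1000 = -2.527‰
f_A = (δ_mix − δ_B)/(δ_A − δ_B) = (-14.1 − (-2.527))/(-26.359 − (-2.527))
f_A = -11.573 / -23.832 = 0.4856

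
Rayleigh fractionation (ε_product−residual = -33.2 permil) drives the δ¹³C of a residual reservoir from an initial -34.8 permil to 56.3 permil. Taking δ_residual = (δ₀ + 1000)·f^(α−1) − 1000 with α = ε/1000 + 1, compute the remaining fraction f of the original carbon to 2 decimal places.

α − 1 = ε/1000 = -0.0332
(δ_res + 1000)/(δ₀ + 1000) = (56.3 + 1000)/(-34.8 + 1000) = 1056.3/965.2 = 1.094385
f = 1.094385^(1/-0.0332) = exp(ln(1.094385)/-0.0332) = exp(0.09019/-0.0332)
f = exp(-2.7166) = 0.0661

0.07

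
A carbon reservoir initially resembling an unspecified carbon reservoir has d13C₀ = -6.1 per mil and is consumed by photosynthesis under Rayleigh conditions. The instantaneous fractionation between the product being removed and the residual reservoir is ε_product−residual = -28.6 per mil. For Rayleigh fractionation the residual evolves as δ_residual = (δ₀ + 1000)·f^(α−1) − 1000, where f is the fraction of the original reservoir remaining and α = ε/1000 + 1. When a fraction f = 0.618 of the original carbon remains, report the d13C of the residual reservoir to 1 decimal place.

7.7 per mil

Rayleigh residual: δ_res = (δ₀ + 1000)·f^(α−1) − 1000
α = ε/1000 + 1 = 0.97140, so α − 1 = -0.02860
f^(α−1) = 0.618^(-0.02860) = 1.013859
δ_res = (-6.1 + 1000) × 1.013859 − 1000 = 1007.675 − 1000 = 7.67 per mil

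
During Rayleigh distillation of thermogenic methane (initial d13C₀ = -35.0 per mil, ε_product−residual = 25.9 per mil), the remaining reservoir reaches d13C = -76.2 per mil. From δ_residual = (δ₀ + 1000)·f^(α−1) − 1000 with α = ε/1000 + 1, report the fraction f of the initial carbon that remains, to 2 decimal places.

α − 1 = ε/1000 = 0.0259
(δ_res + 1000)/(δ₀ + 1000) = (-76.2 + 1000)/(-35.0 + 1000) = 923.8/965.0 = 0.957306
f = 0.957306^(1/0.0259) = exp(ln(0.957306)/0.0259) = exp(-0.04363/0.0259)
f = exp(-1.6847) = 0.1855

0.19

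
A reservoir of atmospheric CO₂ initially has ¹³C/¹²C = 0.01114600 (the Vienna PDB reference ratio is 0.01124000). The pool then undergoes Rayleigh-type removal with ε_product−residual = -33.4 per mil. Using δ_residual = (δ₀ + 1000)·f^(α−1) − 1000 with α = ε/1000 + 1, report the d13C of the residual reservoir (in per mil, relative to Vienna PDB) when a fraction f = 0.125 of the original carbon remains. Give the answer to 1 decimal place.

δ₀ = (0.01114600/0.01124000 − 1)×1000 = (0.991637 − 1)×1000 = -8.363 per mil
α − 1 = ε/1000 = -0.0334
f^(α−1) = 0.125^(-0.0334) = 1.071922
δ_res = (-8.363 + 1000) × 1.071922 − 1000 = 1062.958 − 1000 = 62.96 per mil

63.0 per mil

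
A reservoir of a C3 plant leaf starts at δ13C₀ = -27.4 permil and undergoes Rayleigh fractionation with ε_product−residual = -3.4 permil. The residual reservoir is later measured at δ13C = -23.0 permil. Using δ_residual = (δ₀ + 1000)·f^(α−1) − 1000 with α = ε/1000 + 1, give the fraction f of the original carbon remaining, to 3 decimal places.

0.265

α − 1 = ε/1000 = -0.0034
(δ_res + 1000)/(δ₀ + 1000) = (-23.0 + 1000)/(-27.4 + 1000) = 977.0/972.6 = 1.004524
f = 1.004524^(1/-0.0034) = exp(ln(1.004524)/-0.0034) = exp(0.00451/-0.0034)
f = exp(-1.3276) = 0.2651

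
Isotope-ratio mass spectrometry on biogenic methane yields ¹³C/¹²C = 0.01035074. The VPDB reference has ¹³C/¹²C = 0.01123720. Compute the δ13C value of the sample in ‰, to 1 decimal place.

δ13C = (R_sample / R_standard − 1) × 1000
R_sample / R_standard = 0.01035074 / 0.01123720 = 0.921114
δ13C = (0.921114 − 1) × 1000 = -78.89‰

-78.9‰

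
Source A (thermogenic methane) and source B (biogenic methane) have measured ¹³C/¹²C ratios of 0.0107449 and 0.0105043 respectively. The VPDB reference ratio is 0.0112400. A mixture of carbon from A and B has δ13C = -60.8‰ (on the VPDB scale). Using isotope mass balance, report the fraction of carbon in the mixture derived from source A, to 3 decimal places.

0.217

δ_A = (0.0107449/0.0112400 − 1)×1000 = (0.955952 − 1)×1000 = -44.048‰
δ_B = (0.0105043/0.0112400 − 1)×1000 = (0.934546 − 1)×1000 = -65.454‰
f_A = (δ_mix − δ_B)/(δ_A − δ_B) = (-60.8 − (-65.454))/(-44.048 − (-65.454))
f_A = 4.654 / 21.406 = 0.2174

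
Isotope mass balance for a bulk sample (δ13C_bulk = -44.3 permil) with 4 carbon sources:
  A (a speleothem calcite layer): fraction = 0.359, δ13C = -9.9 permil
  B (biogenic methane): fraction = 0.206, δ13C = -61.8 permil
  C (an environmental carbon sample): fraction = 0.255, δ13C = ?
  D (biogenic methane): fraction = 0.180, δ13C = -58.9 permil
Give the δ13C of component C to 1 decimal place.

Isotope mass balance: δ_bulk = Σ fᵢ·δᵢ.
-44.3 = 0.359×(-9.9) + 0.206×(-61.8) + 0.255×δ_C + 0.180×(-58.9)
0.255·δ_C = -44.3 − (-26.887) = -17.413
δ_C = -17.413 / 0.255 = -68.29 permil

-68.3 permil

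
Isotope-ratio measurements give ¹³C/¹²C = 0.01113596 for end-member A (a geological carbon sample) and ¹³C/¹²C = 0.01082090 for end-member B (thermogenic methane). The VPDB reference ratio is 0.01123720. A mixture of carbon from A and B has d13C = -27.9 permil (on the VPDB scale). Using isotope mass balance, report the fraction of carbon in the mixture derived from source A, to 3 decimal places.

δ_A = (0.01113596/0.01123720 − 1)×1000 = (0.990991 − 1)×1000 = -9.009 permil
δ_B = (0.01082090/0.01123720 − 1)×1000 = (0.962953 − 1)×1000 = -37.047 permil
f_A = (δ_mix − δ_B)/(δ_A − δ_B) = (-27.9 − (-37.047))/(-9.009 − (-37.047))
f_A = 9.147 / 28.037 = 0.3262

0.326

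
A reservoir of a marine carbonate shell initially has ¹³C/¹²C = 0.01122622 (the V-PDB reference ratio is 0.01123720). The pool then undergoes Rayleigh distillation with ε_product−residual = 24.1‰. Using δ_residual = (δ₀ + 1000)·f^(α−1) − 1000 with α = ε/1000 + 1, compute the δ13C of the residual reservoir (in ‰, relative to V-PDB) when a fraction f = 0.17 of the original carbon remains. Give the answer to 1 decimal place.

δ₀ = (0.01122622/0.01123720 − 1)×1000 = (0.999023 − 1)×1000 = -0.977‰
α − 1 = ε/1000 = 0.0241
f^(α−1) = 0.17^(0.0241) = 0.958195
δ_res = (-0.977 + 1000) × 0.958195 − 1000 = 957.259 − 1000 = -42.74‰

-42.7‰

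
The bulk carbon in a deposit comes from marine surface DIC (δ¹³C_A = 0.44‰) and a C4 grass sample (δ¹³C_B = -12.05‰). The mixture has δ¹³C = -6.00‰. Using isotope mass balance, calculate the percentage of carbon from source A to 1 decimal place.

δ_mix = f_A·δ_A + (1 − f_A)·δ_B  ⇒  f_A = (δ_mix − δ_B)/(δ_A − δ_B)
f_A = (-6.00 − (-12.05)) / (0.44 − (-12.05))
f_A = 6.05 / 12.49 = 0.4844

48.4%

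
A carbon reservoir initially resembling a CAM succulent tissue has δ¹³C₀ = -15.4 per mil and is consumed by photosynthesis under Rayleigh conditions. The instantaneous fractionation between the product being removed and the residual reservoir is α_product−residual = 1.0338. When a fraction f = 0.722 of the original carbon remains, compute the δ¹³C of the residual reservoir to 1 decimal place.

Rayleigh residual: δ_res = (δ₀ + 1000)·f^(α−1) − 1000
α − 1 = 0.03380
f^(α−1) = 0.722^(0.03380) = 0.989051
δ_res = (-15.4 + 1000) × 0.989051 − 1000 = 973.819 − 1000 = -26.18 per mil

-26.2 per mil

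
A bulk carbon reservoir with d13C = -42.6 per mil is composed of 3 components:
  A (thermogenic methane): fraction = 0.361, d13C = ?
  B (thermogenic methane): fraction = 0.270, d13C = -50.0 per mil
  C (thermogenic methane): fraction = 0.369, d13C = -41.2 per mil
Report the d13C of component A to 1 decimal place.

-38.5 per mil

Isotope mass balance: δ_bulk = Σ fᵢ·δᵢ.
-42.6 = 0.361×δ_A + 0.270×(-50.0) + 0.369×(-41.2)
0.361·δ_A = -42.6 − (-28.703) = -13.897
δ_A = -13.897 / 0.361 = -38.50 per mil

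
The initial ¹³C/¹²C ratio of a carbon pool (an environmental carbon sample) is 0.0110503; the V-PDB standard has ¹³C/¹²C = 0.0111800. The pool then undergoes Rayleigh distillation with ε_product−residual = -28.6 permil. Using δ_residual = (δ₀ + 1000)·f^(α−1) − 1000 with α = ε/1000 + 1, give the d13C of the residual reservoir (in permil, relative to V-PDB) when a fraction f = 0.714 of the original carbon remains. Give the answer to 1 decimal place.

-2.0 permil

δ₀ = (0.0110503/0.0111800 − 1)×1000 = (0.988399 − 1)×1000 = -11.601 permil
α − 1 = ε/1000 = -0.0286
f^(α−1) = 0.714^(-0.0286) = 1.009681
δ_res = (-11.601 + 1000) × 1.009681 − 1000 = 997.968 − 1000 = -2.03 permil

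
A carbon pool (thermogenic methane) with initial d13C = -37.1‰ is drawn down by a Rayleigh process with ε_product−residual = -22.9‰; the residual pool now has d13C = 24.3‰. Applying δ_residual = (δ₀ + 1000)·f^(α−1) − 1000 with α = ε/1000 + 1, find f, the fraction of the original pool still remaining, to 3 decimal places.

0.067

α − 1 = ε/1000 = -0.0229
(δ_res + 1000)/(δ₀ + 1000) = (24.3 + 1000)/(-37.1 + 1000) = 1024.3/962.9 = 1.063766
f = 1.063766^(1/-0.0229) = exp(ln(1.063766)/-0.0229) = exp(0.06182/-0.0229)
f = exp(-2.6994) = 0.0672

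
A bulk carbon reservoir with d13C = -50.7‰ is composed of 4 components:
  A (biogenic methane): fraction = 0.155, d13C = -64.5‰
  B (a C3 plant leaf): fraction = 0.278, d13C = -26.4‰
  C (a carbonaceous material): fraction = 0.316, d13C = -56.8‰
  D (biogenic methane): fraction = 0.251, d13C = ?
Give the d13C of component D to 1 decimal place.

Isotope mass balance: δ_bulk = Σ fᵢ·δᵢ.
-50.7 = 0.155×(-64.5) + 0.278×(-26.4) + 0.316×(-56.8) + 0.251×δ_D
0.251·δ_D = -50.7 − (-35.285) = -15.415
δ_D = -15.415 / 0.251 = -61.41‰

-61.4‰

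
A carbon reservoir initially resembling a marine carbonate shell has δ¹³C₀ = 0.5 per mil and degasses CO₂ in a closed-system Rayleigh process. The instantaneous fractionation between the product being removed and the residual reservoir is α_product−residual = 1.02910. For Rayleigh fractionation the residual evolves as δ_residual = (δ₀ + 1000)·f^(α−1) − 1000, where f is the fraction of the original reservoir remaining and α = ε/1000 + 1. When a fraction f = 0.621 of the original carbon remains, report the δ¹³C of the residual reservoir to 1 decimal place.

Rayleigh residual: δ_res = (δ₀ + 1000)·f^(α−1) − 1000
α − 1 = 0.02910
f^(α−1) = 0.621^(0.02910) = 0.986232
δ_res = (0.5 + 1000) × 0.986232 − 1000 = 986.725 − 1000 = -13.28 per mil

-13.3 per mil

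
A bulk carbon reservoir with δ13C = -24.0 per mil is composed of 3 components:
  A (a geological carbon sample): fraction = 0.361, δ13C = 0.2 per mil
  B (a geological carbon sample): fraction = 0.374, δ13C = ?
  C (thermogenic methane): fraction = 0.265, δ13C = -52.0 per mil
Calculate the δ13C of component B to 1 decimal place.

Isotope mass balance: δ_bulk = Σ fᵢ·δᵢ.
-24.0 = 0.361×(0.2) + 0.374×δ_B + 0.265×(-52.0)
0.374·δ_B = -24.0 − (-13.708) = -10.292
δ_B = -10.292 / 0.374 = -27.52 per mil

-27.5 per mil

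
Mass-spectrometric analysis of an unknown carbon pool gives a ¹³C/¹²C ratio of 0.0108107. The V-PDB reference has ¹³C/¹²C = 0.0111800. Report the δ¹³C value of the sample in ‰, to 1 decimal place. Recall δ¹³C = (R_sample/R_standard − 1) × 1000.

-33.0‰

δ¹³C = (R_sample / R_standard − 1) × 1000
R_sample / R_standard = 0.0108107 / 0.0111800 = 0.966968
δ¹³C = (0.966968 − 1) × 1000 = -33.03‰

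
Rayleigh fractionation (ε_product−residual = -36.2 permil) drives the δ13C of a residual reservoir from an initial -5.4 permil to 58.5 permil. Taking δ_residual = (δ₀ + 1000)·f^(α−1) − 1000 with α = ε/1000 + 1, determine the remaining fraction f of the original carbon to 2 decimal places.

0.18

α − 1 = ε/1000 = -0.0362
(δ_res + 1000)/(δ₀ + 1000) = (58.5 + 1000)/(-5.4 + 1000) = 1058.5/994.6 = 1.064247
f = 1.064247^(1/-0.0362) = exp(ln(1.064247)/-0.0362) = exp(0.06227/-0.0362)
f = exp(-1.7201) = 0.1790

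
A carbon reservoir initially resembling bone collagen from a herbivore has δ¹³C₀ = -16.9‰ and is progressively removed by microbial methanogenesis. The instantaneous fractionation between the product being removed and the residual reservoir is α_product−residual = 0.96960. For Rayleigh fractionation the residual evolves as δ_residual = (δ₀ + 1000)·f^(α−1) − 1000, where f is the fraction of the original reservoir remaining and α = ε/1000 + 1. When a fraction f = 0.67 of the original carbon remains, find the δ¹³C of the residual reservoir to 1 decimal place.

-4.9‰

Rayleigh residual: δ_res = (δ₀ + 1000)·f^(α−1) − 1000
α − 1 = -0.03040
f^(α−1) = 0.67^(-0.03040) = 1.012249
δ_res = (-16.9 + 1000) × 1.012249 − 1000 = 995.142 − 1000 = -4.86‰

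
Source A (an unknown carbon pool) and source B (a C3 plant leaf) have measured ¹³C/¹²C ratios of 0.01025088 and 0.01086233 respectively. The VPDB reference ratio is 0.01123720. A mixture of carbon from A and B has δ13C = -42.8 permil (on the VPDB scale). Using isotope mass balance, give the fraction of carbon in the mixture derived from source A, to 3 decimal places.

0.173

δ_A = (0.01025088/0.01123720 − 1)×1000 = (0.912227 − 1)×1000 = -87.773 permil
δ_B = (0.01086233/0.01123720 − 1)×1000 = (0.966640 − 1)×1000 = -33.360 permil
f_A = (δ_mix − δ_B)/(δ_A − δ_B) = (-42.8 − (-33.360))/(-87.773 − (-33.360))
f_A = -9.440 / -54.413 = 0.1735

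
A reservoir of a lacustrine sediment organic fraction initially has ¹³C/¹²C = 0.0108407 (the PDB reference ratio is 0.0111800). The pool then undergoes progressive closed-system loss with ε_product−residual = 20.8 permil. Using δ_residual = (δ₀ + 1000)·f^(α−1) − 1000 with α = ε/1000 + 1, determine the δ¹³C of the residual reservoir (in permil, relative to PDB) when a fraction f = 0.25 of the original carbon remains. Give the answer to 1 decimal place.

-57.9 permil

δ₀ = (0.0108407/0.0111800 − 1)×1000 = (0.969651 − 1)×1000 = -30.349 permil
α − 1 = ε/1000 = 0.0208
f^(α−1) = 0.25^(0.0208) = 0.971577
δ_res = (-30.349 + 1000) × 0.971577 − 1000 = 942.091 − 1000 = -57.91 permil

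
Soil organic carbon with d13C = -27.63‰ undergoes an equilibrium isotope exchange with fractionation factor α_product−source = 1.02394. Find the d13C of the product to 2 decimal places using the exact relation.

δ_product = (δ_source + 1000)·α − 1000
δ_product = (-27.63 + 1000) × 1.02394 − 1000
δ_product = 995.649 − 1000 = -4.351‰

-4.35‰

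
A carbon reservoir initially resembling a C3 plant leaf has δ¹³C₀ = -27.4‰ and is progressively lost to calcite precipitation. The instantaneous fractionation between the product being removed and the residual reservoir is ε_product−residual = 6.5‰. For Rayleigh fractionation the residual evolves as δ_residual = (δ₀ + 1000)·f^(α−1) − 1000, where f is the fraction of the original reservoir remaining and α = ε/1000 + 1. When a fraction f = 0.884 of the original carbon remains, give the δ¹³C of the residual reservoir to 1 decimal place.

Rayleigh residual: δ_res = (δ₀ + 1000)·f^(α−1) − 1000
α = ε/1000 + 1 = 1.00650, so α − 1 = 0.00650
f^(α−1) = 0.884^(0.00650) = 0.999199
δ_res = (-27.4 + 1000) × 0.999199 − 1000 = 971.821 − 1000 = -28.18‰

-28.2‰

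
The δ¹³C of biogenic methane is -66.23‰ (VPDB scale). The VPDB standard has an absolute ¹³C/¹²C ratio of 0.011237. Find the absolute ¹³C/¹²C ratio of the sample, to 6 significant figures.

0.0104928

R_sample = R_standard × (δ¹³C/1000 + 1)
R_sample = 0.011237 × (-66.23/1000 + 1) = 0.011237 × 0.933770
R_sample = 0.0104928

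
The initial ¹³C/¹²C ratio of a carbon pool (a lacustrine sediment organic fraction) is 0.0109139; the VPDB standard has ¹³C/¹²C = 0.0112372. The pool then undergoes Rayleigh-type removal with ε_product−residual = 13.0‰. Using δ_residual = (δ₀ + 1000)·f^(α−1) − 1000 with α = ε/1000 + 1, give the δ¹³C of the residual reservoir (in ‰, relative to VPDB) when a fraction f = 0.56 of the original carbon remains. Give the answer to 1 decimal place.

δ₀ = (0.0109139/0.0112372 − 1)×1000 = (0.971229 − 1)×1000 = -28.771‰
α − 1 = ε/1000 = 0.0130
f^(α−1) = 0.56^(0.0130) = 0.992491
δ_res = (-28.771 + 1000) × 0.992491 − 1000 = 963.936 − 1000 = -36.06‰

-36.1‰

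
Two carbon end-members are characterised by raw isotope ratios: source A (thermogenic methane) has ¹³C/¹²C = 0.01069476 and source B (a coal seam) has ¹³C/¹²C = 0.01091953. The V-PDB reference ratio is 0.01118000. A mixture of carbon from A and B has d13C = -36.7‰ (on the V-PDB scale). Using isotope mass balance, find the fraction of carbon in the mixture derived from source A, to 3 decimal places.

δ_A = (0.01069476/0.01118000 − 1)×1000 = (0.956597 − 1)×1000 = -43.403‰
δ_B = (0.01091953/0.01118000 − 1)×1000 = (0.976702 − 1)×1000 = -23.298‰
f_A = (δ_mix − δ_B)/(δ_A − δ_B) = (-36.7 − (-23.298))/(-43.403 − (-23.298))
f_A = -13.402 / -20.105 = 0.6666

0.667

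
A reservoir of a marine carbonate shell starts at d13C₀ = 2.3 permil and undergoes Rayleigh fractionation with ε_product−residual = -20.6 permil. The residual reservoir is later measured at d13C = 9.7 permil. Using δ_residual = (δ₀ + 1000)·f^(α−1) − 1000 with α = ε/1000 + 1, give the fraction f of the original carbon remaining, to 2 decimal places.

0.70

α − 1 = ε/1000 = -0.0206
(δ_res + 1000)/(δ₀ + 1000) = (9.7 + 1000)/(2.3 + 1000) = 1009.7/1002.3 = 1.007383
f = 1.007383^(1/-0.0206) = exp(ln(1.007383)/-0.0206) = exp(0.00736/-0.0206)
f = exp(-0.3571) = 0.6997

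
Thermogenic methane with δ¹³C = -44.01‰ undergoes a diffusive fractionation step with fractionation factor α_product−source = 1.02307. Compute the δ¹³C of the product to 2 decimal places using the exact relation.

-21.96‰

δ_product = (δ_source + 1000)·α − 1000
δ_product = (-44.01 + 1000) × 1.02307 − 1000
δ_product = 978.045 − 1000 = -21.955‰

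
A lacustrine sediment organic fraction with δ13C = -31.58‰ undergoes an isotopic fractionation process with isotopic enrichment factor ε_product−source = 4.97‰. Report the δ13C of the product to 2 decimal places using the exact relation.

-26.77‰

Exactly, δ_product = (δ_source + 1000)·(ε/1000 + 1) − 1000.
δ_product = (-31.58 + 1000) × (4.97/1000 + 1) − 1000
δ_product = -26.767‰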